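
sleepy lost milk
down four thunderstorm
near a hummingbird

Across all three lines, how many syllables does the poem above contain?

14

Line 1: sleepy (2), lost (1), milk (1) → 4
Line 2: down (1), four (1), thunderstorm (3) → 5
Line 3: near (1), a (1), hummingbird (3) → 5
Total: 4 + 5 + 5 = 14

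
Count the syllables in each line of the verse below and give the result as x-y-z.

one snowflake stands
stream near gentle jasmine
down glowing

Line 1: "one snowflake stands": 1+2+1 = 4
Line 2: "stream near gentle jasmine": 1+1+2+2 = 6
Line 3: "down glowing": 1+2 = 3

4-6-3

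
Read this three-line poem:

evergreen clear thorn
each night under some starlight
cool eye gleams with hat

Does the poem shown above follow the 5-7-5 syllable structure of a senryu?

Line 1: evergreen (3), clear (1), thorn (1) → 5 ✓
Line 2: each (1), night (1), under (2), some (1), starlight (2) → 7 ✓
Line 3: cool (1), eye (1), gleams (1), with (1), hat (1) → 5 ✓

Yes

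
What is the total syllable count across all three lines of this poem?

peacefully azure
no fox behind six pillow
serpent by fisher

Line 1: "peacefully azure": 3+2 = 5
Line 2: "no fox behind six pillow": 1+1+2+1+2 = 7
Line 3: "serpent by fisher": 2+1+2 = 5
Total: 5 + 7 + 5 = 17

17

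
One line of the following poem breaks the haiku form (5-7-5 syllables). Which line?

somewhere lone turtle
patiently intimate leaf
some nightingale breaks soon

Line 3

Line 1: somewhere (2), lone (1), turtle (2) → 5 ✓
Line 2: patiently (3), intimate (3), leaf (1) → 7 ✓
Line 3: some (1), nightingale (3), breaks (1), soon (1) → 6 (expected 5)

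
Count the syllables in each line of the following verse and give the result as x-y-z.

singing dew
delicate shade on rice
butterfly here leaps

3-6-5

Line 1: "singing dew": 2+1 = 3
Line 2: "delicate shade on rice": 3+1+1+1 = 6
Line 3: "butterfly here leaps": 3+1+1 = 5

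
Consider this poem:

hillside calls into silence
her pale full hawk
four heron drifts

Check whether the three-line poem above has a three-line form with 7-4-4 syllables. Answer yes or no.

Line 1: "hillside calls into silence": 2+1+2+2 = 7 ✓
Line 2: "her pale full hawk": 1+1+1+1 = 4 ✓
Line 3: "four heron drifts": 1+2+1 = 4 ✓

Yes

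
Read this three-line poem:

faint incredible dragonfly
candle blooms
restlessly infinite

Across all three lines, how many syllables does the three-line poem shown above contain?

Line 1: faint (1), incredible (4), dragonfly (3) → 8
Line 2: candle (2), blooms (1) → 3
Line 3: restlessly (3), infinite (3) → 6
Total: 8 + 3 + 6 = 17

17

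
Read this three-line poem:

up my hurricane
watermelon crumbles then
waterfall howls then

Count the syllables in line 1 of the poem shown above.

5

Line 1: up (1), my (1), hurricane (3) → 5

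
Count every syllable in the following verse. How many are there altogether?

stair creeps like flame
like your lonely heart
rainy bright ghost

13

Line 1: stair (1), creeps (1), like (1), flame (1) → 4
Line 2: like (1), your (1), lonely (2), heart (1) → 5
Line 3: rainy (2), bright (1), ghost (1) → 4
Total: 4 + 5 + 4 = 13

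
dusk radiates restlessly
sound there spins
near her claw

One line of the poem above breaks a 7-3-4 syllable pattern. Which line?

Line 1: dusk(1) + radiates(3) + restlessly(3) = 7 ✓
Line 2: sound(1) + there(1) + spins(1) = 3 ✓
Line 3: near(1) + her(1) + claw(1) = 3 (expected 4)

Line 3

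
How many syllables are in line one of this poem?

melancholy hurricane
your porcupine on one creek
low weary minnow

7

Line one: melancholy(4) + hurricane(3) = 7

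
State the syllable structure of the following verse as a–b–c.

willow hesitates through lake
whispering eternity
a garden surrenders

Line 1: willow (2), hesitates (3), through (1), lake (1) → 7
Line 2: whispering (3), eternity (4) → 7
Line 3: a (1), garden (2), surrenders (3) → 6

7–7–6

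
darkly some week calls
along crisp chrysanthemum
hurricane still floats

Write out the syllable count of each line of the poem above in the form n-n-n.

5-7-5

Line 1: darkly (2), some (1), week (1), calls (1) → 5
Line 2: along (2), crisp (1), chrysanthemum (4) → 7
Line 3: hurricane (3), still (1), floats (1) → 5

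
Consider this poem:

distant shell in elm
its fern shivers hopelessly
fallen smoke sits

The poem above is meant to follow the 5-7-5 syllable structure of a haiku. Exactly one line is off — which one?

Line 3

Line 1: "distant shell in elm": 2+1+1+1 = 5 ✓
Line 2: "its fern shivers hopelessly": 1+1+2+3 = 7 ✓
Line 3: "fallen smoke sits": 2+1+1 = 4 (expected 5)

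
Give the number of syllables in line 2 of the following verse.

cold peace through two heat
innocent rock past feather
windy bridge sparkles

Line 2: innocent(3) + rock(1) + past(1) + feather(2) = 7

7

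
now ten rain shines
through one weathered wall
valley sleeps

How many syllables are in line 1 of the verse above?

Line 1: now(1) + ten(1) + rain(1) + shines(1) = 4

4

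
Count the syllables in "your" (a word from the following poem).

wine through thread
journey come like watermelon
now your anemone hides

"your" has 1 syllable.

1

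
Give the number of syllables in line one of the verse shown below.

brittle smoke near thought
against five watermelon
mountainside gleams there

Line one: brittle (2), smoke (1), near (1), thought (1) → 5

5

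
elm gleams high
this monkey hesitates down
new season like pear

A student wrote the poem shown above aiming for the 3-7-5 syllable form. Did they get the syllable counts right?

Yes

Line 1: elm(1) + gleams(1) + high(1) = 3 ✓
Line 2: this(1) + monkey(2) + hesitates(3) + down(1) = 7 ✓
Line 3: new(1) + season(2) + like(1) + pear(1) = 5 ✓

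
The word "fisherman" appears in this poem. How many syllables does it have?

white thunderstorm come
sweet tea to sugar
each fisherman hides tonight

3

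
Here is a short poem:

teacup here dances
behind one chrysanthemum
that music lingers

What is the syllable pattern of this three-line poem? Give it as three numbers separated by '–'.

Line 1: "teacup here dances": 2+1+2 = 5
Line 2: "behind one chrysanthemum": 2+1+4 = 7
Line 3: "that music lingers": 1+2+2 = 5

5–7–5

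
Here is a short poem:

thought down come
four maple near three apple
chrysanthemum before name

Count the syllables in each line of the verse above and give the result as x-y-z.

3-7-7

Line 1: thought (1), down (1), come (1) → 3
Line 2: four (1), maple (2), near (1), three (1), apple (2) → 7
Line 3: chrysanthemum (4), before (2), name (1) → 7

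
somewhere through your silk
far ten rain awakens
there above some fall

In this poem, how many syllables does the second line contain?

The second line: far (1), ten (1), rain (1), awakens (3) → 6

6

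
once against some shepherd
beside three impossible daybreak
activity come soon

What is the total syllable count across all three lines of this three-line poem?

Line 1: once(1) + against(2) + some(1) + shepherd(2) = 6
Line 2: beside(2) + three(1) + impossible(4) + daybreak(2) = 9
Line 3: activity(4) + come(1) + soon(1) = 6
Total: 6 + 9 + 6 = 21

21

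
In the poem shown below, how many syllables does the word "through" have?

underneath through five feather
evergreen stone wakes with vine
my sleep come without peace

1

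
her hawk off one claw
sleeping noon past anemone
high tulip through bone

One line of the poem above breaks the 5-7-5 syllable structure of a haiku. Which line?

The second line

Line 1: "her hawk off one claw": 1+1+1+1+1 = 5 ✓
Line 2: "sleeping noon past anemone": 2+1+1+4 = 8 (expected 7)
Line 3: "high tulip through bone": 1+2+1+1 = 5 ✓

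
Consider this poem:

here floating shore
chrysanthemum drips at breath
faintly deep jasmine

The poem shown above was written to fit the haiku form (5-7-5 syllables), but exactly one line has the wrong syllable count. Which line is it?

Line 1

Line 1: here(1) + floating(2) + shore(1) = 4 (expected 5)
Line 2: chrysanthemum(4) + drips(1) + at(1) + breath(1) = 7 ✓
Line 3: faintly(2) + deep(1) + jasmine(2) = 5 ✓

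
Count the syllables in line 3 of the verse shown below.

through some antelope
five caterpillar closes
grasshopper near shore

5

Line 3: grasshopper (3), near (1), shore (1) → 5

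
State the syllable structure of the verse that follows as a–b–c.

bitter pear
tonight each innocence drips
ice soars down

Line 1: "bitter pear": 2+1 = 3
Line 2: "tonight each innocence drips": 2+1+3+1 = 7
Line 3: "ice soars down": 1+1+1 = 3

3–7–3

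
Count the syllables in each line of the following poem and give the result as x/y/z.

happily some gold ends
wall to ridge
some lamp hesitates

6/3/5

Line 1: "happily some gold ends": 3+1+1+1 = 6
Line 2: "wall to ridge": 1+1+1 = 3
Line 3: "some lamp hesitates": 1+1+3 = 5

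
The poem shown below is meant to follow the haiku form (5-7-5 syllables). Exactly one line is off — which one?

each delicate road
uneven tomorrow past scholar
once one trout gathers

Line 2

Line 1: each (1), delicate (3), road (1) → 5 ✓
Line 2: uneven (3), tomorrow (3), past (1), scholar (2) → 9 (expected 7)
Line 3: once (1), one (1), trout (1), gathers (2) → 5 ✓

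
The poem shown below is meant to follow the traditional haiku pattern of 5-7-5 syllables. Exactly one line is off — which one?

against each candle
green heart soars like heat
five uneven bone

Line 1: against (2), each (1), candle (2) → 5 ✓
Line 2: green (1), heart (1), soars (1), like (1), heat (1) → 5 (expected 7)
Line 3: five (1), uneven (3), bone (1) → 5 ✓

The second line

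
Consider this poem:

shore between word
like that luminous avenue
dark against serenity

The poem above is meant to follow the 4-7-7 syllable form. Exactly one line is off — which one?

Line 2

Line 1: shore (1), between (2), word (1) → 4 ✓
Line 2: like (1), that (1), luminous (3), avenue (3) → 8 (expected 7)
Line 3: dark (1), against (2), serenity (4) → 7 ✓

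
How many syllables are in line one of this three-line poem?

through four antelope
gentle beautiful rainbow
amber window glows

Line one: through (1), four (1), antelope (3) → 5

5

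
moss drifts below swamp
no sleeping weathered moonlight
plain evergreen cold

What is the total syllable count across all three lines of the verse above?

17

Line 1: moss (1), drifts (1), below (2), swamp (1) → 5
Line 2: no (1), sleeping (2), weathered (2), moonlight (2) → 7
Line 3: plain (1), evergreen (3), cold (1) → 5
Total: 5 + 7 + 5 = 17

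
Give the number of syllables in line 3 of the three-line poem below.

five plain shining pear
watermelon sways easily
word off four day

4

Line 3: word (1), off (1), four (1), day (1) → 4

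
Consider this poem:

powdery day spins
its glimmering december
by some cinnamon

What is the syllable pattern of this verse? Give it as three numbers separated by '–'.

Line 1: "powdery day spins": 3+1+1 = 5
Line 2: "its glimmering december": 1+3+3 = 7
Line 3: "by some cinnamon": 1+1+3 = 5

5–7–5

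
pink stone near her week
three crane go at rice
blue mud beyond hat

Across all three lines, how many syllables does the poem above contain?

15

Line 1: "pink stone near her week": 1+1+1+1+1 = 5
Line 2: "three crane go at rice": 1+1+1+1+1 = 5
Line 3: "blue mud beyond hat": 1+1+2+1 = 5
Total: 5 + 5 + 5 = 15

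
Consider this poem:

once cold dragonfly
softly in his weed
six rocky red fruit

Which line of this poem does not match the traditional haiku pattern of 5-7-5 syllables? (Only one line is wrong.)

The second line

Line 1: once(1) + cold(1) + dragonfly(3) = 5 ✓
Line 2: softly(2) + in(1) + his(1) + weed(1) = 5 (expected 7)
Line 3: six(1) + rocky(2) + red(1) + fruit(1) = 5 ✓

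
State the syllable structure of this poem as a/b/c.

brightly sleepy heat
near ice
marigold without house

Line 1: brightly (2), sleepy (2), heat (1) → 5
Line 2: near (1), ice (1) → 2
Line 3: marigold (3), without (2), house (1) → 6

5/2/6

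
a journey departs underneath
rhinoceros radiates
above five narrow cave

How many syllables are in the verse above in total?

Line 1: a (1), journey (2), departs (2), underneath (3) → 8
Line 2: rhinoceros (4), radiates (3) → 7
Line 3: above (2), five (1), narrow (2), cave (1) → 6
Total: 8 + 7 + 6 = 21

21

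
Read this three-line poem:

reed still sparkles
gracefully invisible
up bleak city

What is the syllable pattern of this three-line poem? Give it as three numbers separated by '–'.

4–7–4

Line 1: reed(1) + still(1) + sparkles(2) = 4
Line 2: gracefully(3) + invisible(4) = 7
Line 3: up(1) + bleak(1) + city(2) = 4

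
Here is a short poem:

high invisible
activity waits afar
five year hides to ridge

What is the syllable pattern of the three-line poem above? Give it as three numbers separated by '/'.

5/7/5

Line 1: high(1) + invisible(4) = 5
Line 2: activity(4) + waits(1) + afar(2) = 7
Line 3: five(1) + year(1) + hides(1) + to(1) + ridge(1) = 5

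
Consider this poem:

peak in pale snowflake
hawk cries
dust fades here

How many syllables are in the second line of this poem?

The second line: "hawk cries": 1+1 = 2

2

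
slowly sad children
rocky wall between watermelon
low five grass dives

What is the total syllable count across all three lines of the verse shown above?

18

Line 1: "slowly sad children": 2+1+2 = 5
Line 2: "rocky wall between watermelon": 2+1+2+4 = 9
Line 3: "low five grass dives": 1+1+1+1 = 4
Total: 5 + 9 + 4 = 18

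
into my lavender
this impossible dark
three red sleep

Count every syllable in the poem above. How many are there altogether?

Line 1: into (2), my (1), lavender (3) → 6
Line 2: this (1), impossible (4), dark (1) → 6
Line 3: three (1), red (1), sleep (1) → 3
Total: 6 + 6 + 3 = 15

15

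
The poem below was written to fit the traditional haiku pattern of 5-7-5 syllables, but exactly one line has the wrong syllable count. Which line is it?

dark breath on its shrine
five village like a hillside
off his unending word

Line 3

Line 1: "dark breath on its shrine": 1+1+1+1+1 = 5 ✓
Line 2: "five village like a hillside": 1+2+1+1+2 = 7 ✓
Line 3: "off his unending word": 1+1+3+1 = 6 (expected 5)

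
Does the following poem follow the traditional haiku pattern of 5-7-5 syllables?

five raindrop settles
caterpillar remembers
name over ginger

Line 1: five (1), raindrop (2), settles (2) → 5 ✓
Line 2: caterpillar (4), remembers (3) → 7 ✓
Line 3: name (1), over (2), ginger (2) → 5 ✓

Yes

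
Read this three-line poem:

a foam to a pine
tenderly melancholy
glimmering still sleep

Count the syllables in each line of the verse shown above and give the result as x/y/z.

Line 1: a (1), foam (1), to (1), a (1), pine (1) → 5
Line 2: tenderly (3), melancholy (4) → 7
Line 3: glimmering (3), still (1), sleep (1) → 5

5/7/5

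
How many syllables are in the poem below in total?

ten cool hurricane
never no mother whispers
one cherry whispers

Line 1: ten(1) + cool(1) + hurricane(3) = 5
Line 2: never(2) + no(1) + mother(2) + whispers(2) = 7
Line 3: one(1) + cherry(2) + whispers(2) = 5
Total: 5 + 7 + 5 = 17

17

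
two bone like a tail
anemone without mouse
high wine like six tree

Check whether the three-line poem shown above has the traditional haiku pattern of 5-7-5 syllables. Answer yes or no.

Yes

Line 1: two(1) + bone(1) + like(1) + a(1) + tail(1) = 5 ✓
Line 2: anemone(4) + without(2) + mouse(1) = 7 ✓
Line 3: high(1) + wine(1) + like(1) + six(1) + tree(1) = 5 ✓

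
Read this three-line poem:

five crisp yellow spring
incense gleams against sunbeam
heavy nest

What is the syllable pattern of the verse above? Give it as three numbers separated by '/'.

5/7/3

Line 1: "five crisp yellow spring": 1+1+2+1 = 5
Line 2: "incense gleams against sunbeam": 2+1+2+2 = 7
Line 3: "heavy nest": 2+1 = 3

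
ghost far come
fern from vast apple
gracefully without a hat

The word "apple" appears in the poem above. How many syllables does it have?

"apple" has 2 syllables.

2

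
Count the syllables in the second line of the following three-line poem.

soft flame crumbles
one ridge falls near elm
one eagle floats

5

The second line: one(1) + ridge(1) + falls(1) + near(1) + elm(1) = 5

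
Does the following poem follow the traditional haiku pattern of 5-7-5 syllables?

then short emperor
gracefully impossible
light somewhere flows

Line 1: then(1) + short(1) + emperor(3) = 5 ✓
Line 2: gracefully(3) + impossible(4) = 7 ✓
Line 3: light(1) + somewhere(2) + flows(1) = 4 (expected 5)

No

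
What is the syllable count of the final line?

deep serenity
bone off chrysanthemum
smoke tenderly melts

The final line: smoke(1) + tenderly(3) + melts(1) = 5

5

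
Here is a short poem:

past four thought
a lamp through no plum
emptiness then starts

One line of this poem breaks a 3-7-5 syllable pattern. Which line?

Line 1: "past four thought": 1+1+1 = 3 ✓
Line 2: "a lamp through no plum": 1+1+1+1+1 = 5 (expected 7)
Line 3: "emptiness then starts": 3+1+1 = 5 ✓

Line 2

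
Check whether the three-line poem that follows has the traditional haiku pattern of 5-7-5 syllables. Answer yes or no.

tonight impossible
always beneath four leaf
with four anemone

No

Line 1: tonight (2), impossible (4) → 6 (expected 5)
Line 2: always (2), beneath (2), four (1), leaf (1) → 6 (expected 7)
Line 3: with (1), four (1), anemone (4) → 6 (expected 5)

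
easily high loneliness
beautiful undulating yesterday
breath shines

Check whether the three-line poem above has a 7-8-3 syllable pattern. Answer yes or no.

Line 1: easily (3), high (1), loneliness (3) → 7 ✓
Line 2: beautiful (3), undulating (4), yesterday (3) → 10 (expected 8)
Line 3: breath (1), shines (1) → 2 (expected 3)

No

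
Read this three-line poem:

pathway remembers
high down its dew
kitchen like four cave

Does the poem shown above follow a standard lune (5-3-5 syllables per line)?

No

Line 1: pathway(2) + remembers(3) = 5 ✓
Line 2: high(1) + down(1) + its(1) + dew(1) = 4 (expected 3)
Line 3: kitchen(2) + like(1) + four(1) + cave(1) = 5 ✓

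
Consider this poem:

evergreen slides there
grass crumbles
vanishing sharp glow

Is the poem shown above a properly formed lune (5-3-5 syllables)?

Yes

Line 1: "evergreen slides there": 3+1+1 = 5 ✓
Line 2: "grass crumbles": 1+2 = 3 ✓
Line 3: "vanishing sharp glow": 3+1+1 = 5 ✓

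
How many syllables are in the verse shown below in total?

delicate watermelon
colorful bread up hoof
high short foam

Line 1: delicate (3), watermelon (4) → 7
Line 2: colorful (3), bread (1), up (1), hoof (1) → 6
Line 3: high (1), short (1), foam (1) → 3
Total: 7 + 6 + 3 = 16

16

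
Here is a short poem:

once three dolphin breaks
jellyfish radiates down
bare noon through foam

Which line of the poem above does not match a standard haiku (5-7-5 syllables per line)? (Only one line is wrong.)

Line 1: "once three dolphin breaks": 1+1+2+1 = 5 ✓
Line 2: "jellyfish radiates down": 3+3+1 = 7 ✓
Line 3: "bare noon through foam": 1+1+1+1 = 4 (expected 5)

Line 3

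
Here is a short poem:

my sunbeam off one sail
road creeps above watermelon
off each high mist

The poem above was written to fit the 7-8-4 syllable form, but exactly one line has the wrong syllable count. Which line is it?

The first line

Line 1: "my sunbeam off one sail": 1+2+1+1+1 = 6 (expected 7)
Line 2: "road creeps above watermelon": 1+1+2+4 = 8 ✓
Line 3: "off each high mist": 1+1+1+1 = 4 ✓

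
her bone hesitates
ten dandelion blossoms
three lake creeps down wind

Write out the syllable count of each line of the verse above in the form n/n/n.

5/7/5

Line 1: her(1) + bone(1) + hesitates(3) = 5
Line 2: ten(1) + dandelion(4) + blossoms(2) = 7
Line 3: three(1) + lake(1) + creeps(1) + down(1) + wind(1) = 5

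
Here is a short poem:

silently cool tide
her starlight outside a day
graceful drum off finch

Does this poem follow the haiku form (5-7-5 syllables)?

Line 1: silently (3), cool (1), tide (1) → 5 ✓
Line 2: her (1), starlight (2), outside (2), a (1), day (1) → 7 ✓
Line 3: graceful (2), drum (1), off (1), finch (1) → 5 ✓

Yes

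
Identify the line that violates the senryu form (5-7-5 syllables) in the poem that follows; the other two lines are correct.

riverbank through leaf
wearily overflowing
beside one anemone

Line 3

Line 1: riverbank (3), through (1), leaf (1) → 5 ✓
Line 2: wearily (3), overflowing (4) → 7 ✓
Line 3: beside (2), one (1), anemone (4) → 7 (expected 5)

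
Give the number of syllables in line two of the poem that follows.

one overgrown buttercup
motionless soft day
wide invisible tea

Line two: "motionless soft day": 3+1+1 = 5

5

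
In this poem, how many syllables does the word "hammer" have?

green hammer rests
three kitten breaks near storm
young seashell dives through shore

2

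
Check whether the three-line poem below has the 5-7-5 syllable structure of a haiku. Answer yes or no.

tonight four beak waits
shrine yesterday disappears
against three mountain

Yes

Line 1: "tonight four beak waits": 2+1+1+1 = 5 ✓
Line 2: "shrine yesterday disappears": 1+3+3 = 7 ✓
Line 3: "against three mountain": 2+1+2 = 5 ✓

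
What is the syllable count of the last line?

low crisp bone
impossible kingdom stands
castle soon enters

The last line: castle (2), soon (1), enters (2) → 5

5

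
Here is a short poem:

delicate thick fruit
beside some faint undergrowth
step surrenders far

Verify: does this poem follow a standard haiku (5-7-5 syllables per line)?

Line 1: "delicate thick fruit": 3+1+1 = 5 ✓
Line 2: "beside some faint undergrowth": 2+1+1+3 = 7 ✓
Line 3: "step surrenders far": 1+3+1 = 5 ✓

Yes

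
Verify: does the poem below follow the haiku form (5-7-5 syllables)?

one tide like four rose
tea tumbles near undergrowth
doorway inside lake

Yes

Line 1: one(1) + tide(1) + like(1) + four(1) + rose(1) = 5 ✓
Line 2: tea(1) + tumbles(2) + near(1) + undergrowth(3) = 7 ✓
Line 3: doorway(2) + inside(2) + lake(1) = 5 ✓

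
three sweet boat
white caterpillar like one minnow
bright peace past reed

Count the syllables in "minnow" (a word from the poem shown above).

2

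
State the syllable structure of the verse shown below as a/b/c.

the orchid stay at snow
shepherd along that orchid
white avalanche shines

6/7/5

Line 1: the (1), orchid (2), stay (1), at (1), snow (1) → 6
Line 2: shepherd (2), along (2), that (1), orchid (2) → 7
Line 3: white (1), avalanche (3), shines (1) → 5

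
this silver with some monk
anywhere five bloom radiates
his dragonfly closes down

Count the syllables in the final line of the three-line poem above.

The final line: his (1), dragonfly (3), closes (2), down (1) → 7

7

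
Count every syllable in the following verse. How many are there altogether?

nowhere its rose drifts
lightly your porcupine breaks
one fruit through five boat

Line 1: "nowhere its rose drifts": 2+1+1+1 = 5
Line 2: "lightly your porcupine breaks": 2+1+3+1 = 7
Line 3: "one fruit through five boat": 1+1+1+1+1 = 5
Total: 5 + 7 + 5 = 17

17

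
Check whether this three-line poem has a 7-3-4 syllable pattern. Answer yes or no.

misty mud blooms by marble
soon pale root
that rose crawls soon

Yes

Line 1: misty(2) + mud(1) + blooms(1) + by(1) + marble(2) = 7 ✓
Line 2: soon(1) + pale(1) + root(1) = 3 ✓
Line 3: that(1) + rose(1) + crawls(1) + soon(1) = 4 ✓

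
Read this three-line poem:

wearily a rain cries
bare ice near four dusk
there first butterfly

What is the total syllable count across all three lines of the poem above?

Line 1: "wearily a rain cries": 3+1+1+1 = 6
Line 2: "bare ice near four dusk": 1+1+1+1+1 = 5
Line 3: "there first butterfly": 1+1+3 = 5
Total: 6 + 5 + 5 = 16

16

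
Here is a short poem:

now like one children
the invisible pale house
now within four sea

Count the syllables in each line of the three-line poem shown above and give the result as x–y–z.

5–7–5

Line 1: "now like one children": 1+1+1+2 = 5
Line 2: "the invisible pale house": 1+4+1+1 = 7
Line 3: "now within four sea": 1+2+1+1 = 5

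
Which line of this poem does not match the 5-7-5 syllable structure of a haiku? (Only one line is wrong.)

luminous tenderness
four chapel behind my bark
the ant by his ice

The first line

Line 1: "luminous tenderness": 3+3 = 6 (expected 5)
Line 2: "four chapel behind my bark": 1+2+2+1+1 = 7 ✓
Line 3: "the ant by his ice": 1+1+1+1+1 = 5 ✓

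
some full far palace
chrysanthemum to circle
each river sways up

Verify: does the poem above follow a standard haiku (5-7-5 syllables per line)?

Yes

Line 1: "some full far palace": 1+1+1+2 = 5 ✓
Line 2: "chrysanthemum to circle": 4+1+2 = 7 ✓
Line 3: "each river sways up": 1+2+1+1 = 5 ✓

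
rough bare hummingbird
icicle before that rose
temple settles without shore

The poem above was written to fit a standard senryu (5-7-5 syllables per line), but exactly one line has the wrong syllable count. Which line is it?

Line 3

Line 1: rough (1), bare (1), hummingbird (3) → 5 ✓
Line 2: icicle (3), before (2), that (1), rose (1) → 7 ✓
Line 3: temple (2), settles (2), without (2), shore (1) → 7 (expected 5)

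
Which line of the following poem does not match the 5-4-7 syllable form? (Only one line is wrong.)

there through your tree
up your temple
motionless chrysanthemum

Line 1: "there through your tree": 1+1+1+1 = 4 (expected 5)
Line 2: "up your temple": 1+1+2 = 4 ✓
Line 3: "motionless chrysanthemum": 3+4 = 7 ✓

The first line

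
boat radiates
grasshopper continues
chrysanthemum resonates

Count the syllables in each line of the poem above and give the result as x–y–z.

Line 1: boat (1), radiates (3) → 4
Line 2: grasshopper (3), continues (3) → 6
Line 3: chrysanthemum (4), resonates (3) → 7

4–6–7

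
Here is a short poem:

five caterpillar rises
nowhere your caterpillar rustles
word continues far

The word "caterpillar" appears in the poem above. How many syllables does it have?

4

"caterpillar" has 4 syllables.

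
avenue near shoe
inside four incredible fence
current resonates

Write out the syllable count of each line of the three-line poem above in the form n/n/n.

5/8/5

Line 1: avenue(3) + near(1) + shoe(1) = 5
Line 2: inside(2) + four(1) + incredible(4) + fence(1) = 8
Line 3: current(2) + resonates(3) = 5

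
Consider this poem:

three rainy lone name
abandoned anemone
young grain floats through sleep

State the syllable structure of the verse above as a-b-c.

Line 1: "three rainy lone name": 1+2+1+1 = 5
Line 2: "abandoned anemone": 3+4 = 7
Line 3: "young grain floats through sleep": 1+1+1+1+1 = 5

5-7-5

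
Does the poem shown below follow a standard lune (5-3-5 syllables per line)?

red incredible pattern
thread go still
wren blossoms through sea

No

Line 1: red (1), incredible (4), pattern (2) → 7 (expected 5)
Line 2: thread (1), go (1), still (1) → 3 ✓
Line 3: wren (1), blossoms (2), through (1), sea (1) → 5 ✓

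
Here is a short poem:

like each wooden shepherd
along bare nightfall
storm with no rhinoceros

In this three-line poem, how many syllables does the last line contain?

7

The last line: storm(1) + with(1) + no(1) + rhinoceros(4) = 7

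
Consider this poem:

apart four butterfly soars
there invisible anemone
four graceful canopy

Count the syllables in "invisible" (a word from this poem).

"invisible" has 4 syllables.

4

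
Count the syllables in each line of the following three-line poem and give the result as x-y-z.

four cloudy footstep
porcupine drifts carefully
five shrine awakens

Line 1: four (1), cloudy (2), footstep (2) → 5
Line 2: porcupine (3), drifts (1), carefully (3) → 7
Line 3: five (1), shrine (1), awakens (3) → 5

5-7-5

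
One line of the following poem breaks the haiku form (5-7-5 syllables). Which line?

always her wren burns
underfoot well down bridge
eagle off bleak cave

Line 2

Line 1: always(2) + her(1) + wren(1) + burns(1) = 5 ✓
Line 2: underfoot(3) + well(1) + down(1) + bridge(1) = 6 (expected 7)
Line 3: eagle(2) + off(1) + bleak(1) + cave(1) = 5 ✓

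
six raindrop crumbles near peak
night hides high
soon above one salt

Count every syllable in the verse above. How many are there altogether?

Line 1: six (1), raindrop (2), crumbles (2), near (1), peak (1) → 7
Line 2: night (1), hides (1), high (1) → 3
Line 3: soon (1), above (2), one (1), salt (1) → 5
Total: 7 + 3 + 5 = 15

15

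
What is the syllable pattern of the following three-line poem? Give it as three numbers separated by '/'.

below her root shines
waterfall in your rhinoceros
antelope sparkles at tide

Line 1: below(2) + her(1) + root(1) + shines(1) = 5
Line 2: waterfall(3) + in(1) + your(1) + rhinoceros(4) = 9
Line 3: antelope(3) + sparkles(2) + at(1) + tide(1) = 7

5/9/7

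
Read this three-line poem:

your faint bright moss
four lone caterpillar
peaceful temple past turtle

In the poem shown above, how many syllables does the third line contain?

The third line: peaceful(2) + temple(2) + past(1) + turtle(2) = 7

7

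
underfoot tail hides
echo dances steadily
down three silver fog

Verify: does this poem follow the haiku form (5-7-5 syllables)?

Yes

Line 1: "underfoot tail hides": 3+1+1 = 5 ✓
Line 2: "echo dances steadily": 2+2+3 = 7 ✓
Line 3: "down three silver fog": 1+1+2+1 = 5 ✓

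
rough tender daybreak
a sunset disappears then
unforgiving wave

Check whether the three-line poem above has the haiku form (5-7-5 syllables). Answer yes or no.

Yes

Line 1: rough (1), tender (2), daybreak (2) → 5 ✓
Line 2: a (1), sunset (2), disappears (3), then (1) → 7 ✓
Line 3: unforgiving (4), wave (1) → 5 ✓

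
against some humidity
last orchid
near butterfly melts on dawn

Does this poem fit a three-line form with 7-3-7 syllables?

Line 1: against (2), some (1), humidity (4) → 7 ✓
Line 2: last (1), orchid (2) → 3 ✓
Line 3: near (1), butterfly (3), melts (1), on (1), dawn (1) → 7 ✓

Yes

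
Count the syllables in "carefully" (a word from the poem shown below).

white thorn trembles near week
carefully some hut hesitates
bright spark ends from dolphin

3

"carefully" has 3 syllables.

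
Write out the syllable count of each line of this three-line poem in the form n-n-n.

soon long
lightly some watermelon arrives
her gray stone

2-9-3

Line 1: "soon long": 1+1 = 2
Line 2: "lightly some watermelon arrives": 2+1+4+2 = 9
Line 3: "her gray stone": 1+1+1 = 3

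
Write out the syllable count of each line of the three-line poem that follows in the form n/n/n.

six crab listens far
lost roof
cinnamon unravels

Line 1: "six crab listens far": 1+1+2+1 = 5
Line 2: "lost roof": 1+1 = 2
Line 3: "cinnamon unravels": 3+3 = 6

5/2/6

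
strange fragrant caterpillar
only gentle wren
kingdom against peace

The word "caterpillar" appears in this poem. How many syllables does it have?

4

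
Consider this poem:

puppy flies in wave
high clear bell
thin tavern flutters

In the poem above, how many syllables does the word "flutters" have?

"flutters" has 2 syllables.

2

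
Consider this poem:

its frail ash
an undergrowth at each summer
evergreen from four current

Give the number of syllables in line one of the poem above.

3

Line one: its (1), frail (1), ash (1) → 3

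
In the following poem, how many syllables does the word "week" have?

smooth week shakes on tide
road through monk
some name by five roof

1

"week" has 1 syllable.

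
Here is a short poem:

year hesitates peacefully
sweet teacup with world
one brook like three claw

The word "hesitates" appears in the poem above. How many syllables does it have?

3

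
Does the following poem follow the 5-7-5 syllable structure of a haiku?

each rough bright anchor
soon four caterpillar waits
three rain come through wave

Yes

Line 1: "each rough bright anchor": 1+1+1+2 = 5 ✓
Line 2: "soon four caterpillar waits": 1+1+4+1 = 7 ✓
Line 3: "three rain come through wave": 1+1+1+1+1 = 5 ✓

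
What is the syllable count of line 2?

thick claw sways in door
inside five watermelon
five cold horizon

7

Line 2: "inside five watermelon": 2+1+4 = 7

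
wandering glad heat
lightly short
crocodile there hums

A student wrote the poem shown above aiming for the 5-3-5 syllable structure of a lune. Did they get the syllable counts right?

Yes

Line 1: "wandering glad heat": 3+1+1 = 5 ✓
Line 2: "lightly short": 2+1 = 3 ✓
Line 3: "crocodile there hums": 3+1+1 = 5 ✓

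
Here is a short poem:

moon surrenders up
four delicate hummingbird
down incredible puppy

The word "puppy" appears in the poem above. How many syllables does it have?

"puppy" has 2 syllables.

2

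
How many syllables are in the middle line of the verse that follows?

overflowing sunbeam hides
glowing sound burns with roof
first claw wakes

6

The middle line: "glowing sound burns with roof": 2+1+1+1+1 = 6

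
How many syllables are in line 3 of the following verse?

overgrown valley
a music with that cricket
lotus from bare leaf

Line 3: lotus(2) + from(1) + bare(1) + leaf(1) = 5

5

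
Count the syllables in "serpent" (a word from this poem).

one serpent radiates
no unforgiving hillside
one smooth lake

"serpent" has 2 syllables.

2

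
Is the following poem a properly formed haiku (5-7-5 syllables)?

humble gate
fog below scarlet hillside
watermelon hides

Line 1: "humble gate": 2+1 = 3 (expected 5)
Line 2: "fog below scarlet hillside": 1+2+2+2 = 7 ✓
Line 3: "watermelon hides": 4+1 = 5 ✓

No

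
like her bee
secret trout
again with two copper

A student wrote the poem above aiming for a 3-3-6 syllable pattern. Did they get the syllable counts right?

Yes

Line 1: "like her bee": 1+1+1 = 3 ✓
Line 2: "secret trout": 2+1 = 3 ✓
Line 3: "again with two copper": 2+1+1+2 = 6 ✓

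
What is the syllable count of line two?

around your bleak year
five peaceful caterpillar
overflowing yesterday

Line two: five (1), peaceful (2), caterpillar (4) → 7

7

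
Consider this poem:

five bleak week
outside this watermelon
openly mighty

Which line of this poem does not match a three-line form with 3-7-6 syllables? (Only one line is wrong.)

Line 1: "five bleak week": 1+1+1 = 3 ✓
Line 2: "outside this watermelon": 2+1+4 = 7 ✓
Line 3: "openly mighty": 3+2 = 5 (expected 6)

Line 3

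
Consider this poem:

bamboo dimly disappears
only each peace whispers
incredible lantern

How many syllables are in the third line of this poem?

The third line: incredible(4) + lantern(2) = 6

6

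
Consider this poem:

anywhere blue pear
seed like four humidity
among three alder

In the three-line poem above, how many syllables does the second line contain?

The second line: seed(1) + like(1) + four(1) + humidity(4) = 7

7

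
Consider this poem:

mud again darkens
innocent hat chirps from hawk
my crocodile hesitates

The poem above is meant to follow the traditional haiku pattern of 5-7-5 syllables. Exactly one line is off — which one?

Line 3

Line 1: "mud again darkens": 1+2+2 = 5 ✓
Line 2: "innocent hat chirps from hawk": 3+1+1+1+1 = 7 ✓
Line 3: "my crocodile hesitates": 1+3+3 = 7 (expected 5)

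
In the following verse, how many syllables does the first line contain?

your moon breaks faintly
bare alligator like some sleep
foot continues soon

5

The first line: your (1), moon (1), breaks (1), faintly (2) → 5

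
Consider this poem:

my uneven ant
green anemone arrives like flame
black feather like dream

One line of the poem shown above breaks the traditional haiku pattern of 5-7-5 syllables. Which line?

Line 1: "my uneven ant": 1+3+1 = 5 ✓
Line 2: "green anemone arrives like flame": 1+4+2+1+1 = 9 (expected 7)
Line 3: "black feather like dream": 1+2+1+1 = 5 ✓

The second line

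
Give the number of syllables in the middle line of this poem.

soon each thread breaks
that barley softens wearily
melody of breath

The middle line: "that barley softens wearily": 1+2+2+3 = 8

8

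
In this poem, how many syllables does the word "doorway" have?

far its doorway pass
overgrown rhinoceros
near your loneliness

2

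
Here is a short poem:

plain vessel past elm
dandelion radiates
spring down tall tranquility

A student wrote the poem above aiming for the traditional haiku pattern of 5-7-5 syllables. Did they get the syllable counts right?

No

Line 1: plain(1) + vessel(2) + past(1) + elm(1) = 5 ✓
Line 2: dandelion(4) + radiates(3) = 7 ✓
Line 3: spring(1) + down(1) + tall(1) + tranquility(4) = 7 (expected 5)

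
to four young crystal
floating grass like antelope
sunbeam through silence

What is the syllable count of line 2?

Line 2: floating (2), grass (1), like (1), antelope (3) → 7

7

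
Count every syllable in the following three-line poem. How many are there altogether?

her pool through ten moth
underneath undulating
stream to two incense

Line 1: her (1), pool (1), through (1), ten (1), moth (1) → 5
Line 2: underneath (3), undulating (4) → 7
Line 3: stream (1), to (1), two (1), incense (2) → 5
Total: 5 + 7 + 5 = 17

17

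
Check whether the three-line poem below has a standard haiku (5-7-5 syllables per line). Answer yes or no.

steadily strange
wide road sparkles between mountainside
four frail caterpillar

Line 1: steadily(3) + strange(1) = 4 (expected 5)
Line 2: wide(1) + road(1) + sparkles(2) + between(2) + mountainside(3) = 9 (expected 7)
Line 3: four(1) + frail(1) + caterpillar(4) = 6 (expected 5)

No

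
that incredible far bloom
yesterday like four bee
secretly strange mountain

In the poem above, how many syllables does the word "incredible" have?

4

"incredible" has 4 syllables.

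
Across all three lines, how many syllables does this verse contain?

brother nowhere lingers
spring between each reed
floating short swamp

Line 1: brother(2) + nowhere(2) + lingers(2) = 6
Line 2: spring(1) + between(2) + each(1) + reed(1) = 5
Line 3: floating(2) + short(1) + swamp(1) = 4
Total: 6 + 5 + 4 = 15

15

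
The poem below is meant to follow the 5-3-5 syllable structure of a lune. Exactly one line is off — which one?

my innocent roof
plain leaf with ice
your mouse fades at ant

Line 1: "my innocent roof": 1+3+1 = 5 ✓
Line 2: "plain leaf with ice": 1+1+1+1 = 4 (expected 3)
Line 3: "your mouse fades at ant": 1+1+1+1+1 = 5 ✓

Line 2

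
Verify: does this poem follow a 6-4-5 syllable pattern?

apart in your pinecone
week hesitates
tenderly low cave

Yes

Line 1: apart (2), in (1), your (1), pinecone (2) → 6 ✓
Line 2: week (1), hesitates (3) → 4 ✓
Line 3: tenderly (3), low (1), cave (1) → 5 ✓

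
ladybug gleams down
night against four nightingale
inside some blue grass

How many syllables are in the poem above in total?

Line 1: ladybug(3) + gleams(1) + down(1) = 5
Line 2: night(1) + against(2) + four(1) + nightingale(3) = 7
Line 3: inside(2) + some(1) + blue(1) + grass(1) = 5
Total: 5 + 7 + 5 = 17

17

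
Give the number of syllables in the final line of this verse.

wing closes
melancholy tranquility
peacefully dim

The final line: peacefully(3) + dim(1) = 4

4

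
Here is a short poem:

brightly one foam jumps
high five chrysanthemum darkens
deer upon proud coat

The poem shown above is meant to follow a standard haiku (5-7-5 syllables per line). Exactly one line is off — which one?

Line 2

Line 1: brightly (2), one (1), foam (1), jumps (1) → 5 ✓
Line 2: high (1), five (1), chrysanthemum (4), darkens (2) → 8 (expected 7)
Line 3: deer (1), upon (2), proud (1), coat (1) → 5 ✓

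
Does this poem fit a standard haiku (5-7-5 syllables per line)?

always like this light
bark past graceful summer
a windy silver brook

No

Line 1: "always like this light": 2+1+1+1 = 5 ✓
Line 2: "bark past graceful summer": 1+1+2+2 = 6 (expected 7)
Line 3: "a windy silver brook": 1+2+2+1 = 6 (expected 5)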